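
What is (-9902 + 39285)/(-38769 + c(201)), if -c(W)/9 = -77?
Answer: -29383/38076 ≈ -0.77169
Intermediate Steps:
c(W) = 693 (c(W) = -9*(-77) = 693)
(-9902 + 39285)/(-38769 + c(201)) = (-9902 + 39285)/(-38769 + 693) = 29383/(-38076) = 29383*(-1/38076) = -29383/38076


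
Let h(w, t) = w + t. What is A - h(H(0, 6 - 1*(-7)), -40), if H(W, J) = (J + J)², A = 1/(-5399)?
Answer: -3433765/5399 ≈ -636.00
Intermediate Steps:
A = -1/5399 ≈ -0.00018522
H(W, J) = 4*J² (H(W, J) = (2*J)² = 4*J²)
h(w, t) = t + w
A - h(H(0, 6 - 1*(-7)), -40) = -1/5399 - (-40 + 4*(6 - 1*(-7))²) = -1/5399 - (-40 + 4*(6 + 7)²) = -1/5399 - (-40 + 4*13²) = -1/5399 - (-40 + 4*169) = -1/5399 - (-40 + 676) = -1/5399 - 1*636 = -1/5399 - 636 = -3433765/5399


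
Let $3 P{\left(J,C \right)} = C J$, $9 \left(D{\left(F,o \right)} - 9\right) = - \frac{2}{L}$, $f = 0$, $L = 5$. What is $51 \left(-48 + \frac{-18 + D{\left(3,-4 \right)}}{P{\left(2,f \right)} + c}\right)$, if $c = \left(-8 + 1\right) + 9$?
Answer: $- \frac{80359}{30} \approx -2678.6$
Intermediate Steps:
$c = 2$ ($c = -7 + 9 = 2$)
$D{\left(F,o \right)} = \frac{403}{45}$ ($D{\left(F,o \right)} = 9 + \frac{\left(-2\right) \frac{1}{5}}{9} = 9 + \frac{1}{9} \left(- \frac{2}{5}\right) = 9 - \frac{2}{45} = \frac{403}{45}$)
$P{\left(J,C \right)} = \frac{C J}{3}$
$51 \left(-48 + \frac{-18 + D{\left(3,-4 \right)}}{P{\left(2,f \right)} + c}\right) = 51 \left(-48 + \frac{-18 + \frac{403}{45}}{\frac{1}{3} \cdot 0 \cdot 2 + 2}\right) = 51 \left(-48 - \frac{407}{45 \left(0 + 2\right)}\right) = 51 \left(-48 - \frac{407}{45 \cdot 2}\right) = 51 \left(-48 - \frac{407}{90}\right) = 51 \left(- \frac{4727}{90}\right) = - \frac{80359}{30}$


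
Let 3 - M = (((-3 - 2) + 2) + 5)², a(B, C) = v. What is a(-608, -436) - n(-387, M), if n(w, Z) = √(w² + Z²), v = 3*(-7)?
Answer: -21 - √149770 ≈ -408.00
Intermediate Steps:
v = -21
a(B, C) = -21
M = -1 (M = 3 - (((-3 - 2) + 2) + 5)² = 3 - ((-5 + 2) + 5)² = 3 - (-3 + 5)² = 3 - 1*2² = 3 - 1*4 = 3 - 4 = -1)
n(w, Z) = √(Z² + w²)
a(-608, -436) - n(-387, M) = -21 - √((-1)² + (-387)²) = -21 - √(1 + 149769) = -21 - √149770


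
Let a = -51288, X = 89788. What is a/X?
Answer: -12822/22447 ≈ -0.57121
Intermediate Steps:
a/X = -51288/89788 = -51288*1/89788 = -12822/22447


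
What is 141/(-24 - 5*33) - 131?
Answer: -8300/63 ≈ -131.75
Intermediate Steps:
141/(-24 - 5*33) - 131 = 141/(-24 - 165) - 131 = 141/(-189) - 131 = -1/189*141 - 131 = -47/63 - 131 = -8300/63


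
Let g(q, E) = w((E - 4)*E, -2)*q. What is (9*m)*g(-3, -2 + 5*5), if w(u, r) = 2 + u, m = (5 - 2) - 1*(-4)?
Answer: -82971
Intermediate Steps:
m = 7 (m = 3 + 4 = 7)
g(q, E) = q*(2 + E*(-4 + E)) (g(q, E) = (2 + (E - 4)*E)*q = (2 + (-4 + E)*E)*q = (2 + E*(-4 + E))*q = q*(2 + E*(-4 + E)))
(9*m)*g(-3, -2 + 5*5) = (9*7)*(-3*(2 + (-2 + 5*5)*(-4 + (-2 + 5*5)))) = 63*(-3*(2 + (-2 + 25)*(-4 + (-2 + 25)))) = 63*(-3*(2 + 23*(-4 + 23))) = 63*(-3*(2 + 23*19)) = 63*(-3*(2 + 437)) = 63*(-3*439) = 63*(-1317) = -82971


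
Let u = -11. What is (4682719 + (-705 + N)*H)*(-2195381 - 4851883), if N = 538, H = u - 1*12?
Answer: -33027425571840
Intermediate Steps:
H = -23 (H = -11 - 1*12 = -11 - 12 = -23)
(4682719 + (-705 + N)*H)*(-2195381 - 4851883) = (4682719 + (-705 + 538)*(-23))*(-2195381 - 4851883) = (4682719 - 167*(-23))*(-7047264) = (4682719 + 3841)*(-7047264) = 4686560*(-7047264) = -33027425571840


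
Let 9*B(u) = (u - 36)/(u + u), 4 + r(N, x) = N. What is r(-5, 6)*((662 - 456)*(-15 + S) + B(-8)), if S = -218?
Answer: 1727917/4 ≈ 4.3198e+5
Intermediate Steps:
r(N, x) = -4 + N
B(u) = (-36 + u)/(18*u) (B(u) = ((u - 36)/(u + u))/9 = ((-36 + u)/((2*u)))/9 = ((-36 + u)*(1/(2*u)))/9 = ((-36 + u)/(2*u))/9 = (-36 + u)/(18*u))
r(-5, 6)*((662 - 456)*(-15 + S) + B(-8)) = (-4 - 5)*((662 - 456)*(-15 - 218) + (1/18)*(-36 - 8)/(-8)) = -9*(206*(-233) + (1/18)*(-1/8)*(-44)) = -9*(-47998 + 11/36) = -9*(-1727917/36) = 1727917/4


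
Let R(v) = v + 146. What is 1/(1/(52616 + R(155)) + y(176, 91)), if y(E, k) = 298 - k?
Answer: 52917/10953820 ≈ 0.0048309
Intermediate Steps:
R(v) = 146 + v
1/(1/(52616 + R(155)) + y(176, 91)) = 1/(1/(52616 + (146 + 155)) + (298 - 1*91)) = 1/(1/(52616 + 301) + (298 - 91)) = 1/(1/52917 + 207) = 1/(10953820/52917) = 52917/10953820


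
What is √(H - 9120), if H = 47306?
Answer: √38186 ≈ 195.41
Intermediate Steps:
√(H - 9120) = √(47306 - 9120) = √38186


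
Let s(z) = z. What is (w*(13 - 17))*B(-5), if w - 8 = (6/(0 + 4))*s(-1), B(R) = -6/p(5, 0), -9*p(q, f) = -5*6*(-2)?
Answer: -117/5 ≈ -23.400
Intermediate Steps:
p(q, f) = -20/3 (p(q, f) = -(-5*6)*(-2)/9 = -(-10)*(-2)/3 = -1/9*60 = -20/3)
B(R) = 9/10 (B(R) = -6/(-20/3) = -6*(-3/20) = 9/10)
w = 13/2 (w = 8 + (6/(0 + 4))*(-1) = 8 + (6/4)*(-1) = 8 + (6*(1/4))*(-1) = 8 + (3/2)*(-1) = 8 - 3/2 = 13/2 ≈ 6.5000)
(w*(13 - 17))*B(-5) = (13*(13 - 17)/2)*(9/10) = ((13/2)*(-4))*(9/10) = -26*9/10 = -117/5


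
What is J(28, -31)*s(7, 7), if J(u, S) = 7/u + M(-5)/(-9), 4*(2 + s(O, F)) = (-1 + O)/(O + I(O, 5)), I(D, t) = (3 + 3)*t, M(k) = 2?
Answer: -145/2664 ≈ -0.054429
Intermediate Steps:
I(D, t) = 6*t
s(O, F) = -2 + (-1 + O)/(4*(30 + O)) (s(O, F) = -2 + ((-1 + O)/(O + 6*5))/4 = -2 + ((-1 + O)/(O + 30))/4 = -2 + ((-1 + O)/(30 + O))/4 = -2 + (-1 + O)/(4*(30 + O)))
J(u, S) = -2/9 + 7/u (J(u, S) = 7/u + 2/(-9) = 7/u + 2*(-⅑) = 7/u - 2/9 = -2/9 + 7/u)
J(28, -31)*s(7, 7) = (-2/9 + 7/28)*((-241 - 7*7)/(4*(30 + 7))) = (-2/9 + 7*(1/28))*((¼)*(-241 - 49)/37) = (-2/9 + ¼)*((¼)*(1/37)*(-290)) = (1/36)*(-145/74) = -145/2664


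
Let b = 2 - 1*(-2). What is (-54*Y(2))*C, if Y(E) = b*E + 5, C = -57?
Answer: 40014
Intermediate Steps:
b = 4 (b = 2 + 2 = 4)
Y(E) = 5 + 4*E (Y(E) = 4*E + 5 = 5 + 4*E)
(-54*Y(2))*C = -54*(5 + 4*2)*(-57) = -54*(5 + 8)*(-57) = -54*13*(-57) = -702*(-57) = 40014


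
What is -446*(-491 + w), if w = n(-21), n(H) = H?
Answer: 228352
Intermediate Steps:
w = -21
-446*(-491 + w) = -446*(-491 - 21) = -446*(-512) = 228352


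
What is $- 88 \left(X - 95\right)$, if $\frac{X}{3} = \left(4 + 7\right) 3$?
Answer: $-352$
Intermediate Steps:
$X = 99$ ($X = 3 \left(4 + 7\right) 3 = 3 \cdot 11 \cdot 3 = 3 \cdot 33 = 99$)
$- 88 \left(X - 95\right) = - 88 \left(99 - 95\right) = \left(-88\right) 4 = -352$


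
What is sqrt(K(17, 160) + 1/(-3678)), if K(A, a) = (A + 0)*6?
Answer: sqrt(1379820090)/3678 ≈ 10.099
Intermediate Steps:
K(A, a) = 6*A (K(A, a) = A*6 = 6*A)
sqrt(K(17, 160) + 1/(-3678)) = sqrt(6*17 + 1/(-3678)) = sqrt(102 - 1/3678) = sqrt(375155/3678) = sqrt(1379820090)/3678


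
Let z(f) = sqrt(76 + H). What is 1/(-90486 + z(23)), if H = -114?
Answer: -45243/4093858117 - I*sqrt(38)/8187716234 ≈ -1.1051e-5 - 7.5289e-10*I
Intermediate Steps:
z(f) = I*sqrt(38) (z(f) = sqrt(76 - 114) = sqrt(-38) = I*sqrt(38))
1/(-90486 + z(23)) = 1/(-90486 + I*sqrt(38))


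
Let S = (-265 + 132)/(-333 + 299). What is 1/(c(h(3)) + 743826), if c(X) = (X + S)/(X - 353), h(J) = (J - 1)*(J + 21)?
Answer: 2074/1542694771 ≈ 1.3444e-6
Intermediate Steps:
h(J) = (-1 + J)*(21 + J)
S = 133/34 (S = -133/(-34) = -133*(-1/34) = 133/34 ≈ 3.9118)
c(X) = (133/34 + X)/(-353 + X) (c(X) = (X + 133/34)/(X - 353) = (133/34 + X)/(-353 + X))
1/(c(h(3)) + 743826) = 1/((133/34 + (-21 + 3² + 20*3))/(-353 + (-21 + 3² + 20*3)) + 743826) = 1/((133/34 + (-21 + 9 + 60))/(-353 + (-21 + 9 + 60)) + 743826) = 1/((133/34 + 48)/(-353 + 48) + 743826) = 1/((1765/34)/(-305) + 743826) = 1/(-1/305*1765/34 + 743826) = 1/(-353/2074 + 743826) = 1/(1542694771/2074) = 2074/1542694771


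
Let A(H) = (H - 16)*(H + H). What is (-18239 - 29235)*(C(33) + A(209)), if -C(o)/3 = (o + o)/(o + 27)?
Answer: -19148804059/5 ≈ -3.8298e+9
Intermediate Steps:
C(o) = -6*o/(27 + o) (C(o) = -3*(o + o)/(o + 27) = -3*2*o/(27 + o) = -6*o/(27 + o))
A(H) = 2*H*(-16 + H) (A(H) = (-16 + H)*(2*H) = 2*H*(-16 + H))
(-18239 - 29235)*(C(33) + A(209)) = (-18239 - 29235)*(-6*33/(27 + 33) + 2*209*(-16 + 209)) = -47474*(-6*33/60 + 2*209*193) = -47474*(-6*33*1/60 + 80674) = -47474*(-33/10 + 80674) = -47474*806707/10 = -19148804059/5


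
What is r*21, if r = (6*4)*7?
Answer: 3528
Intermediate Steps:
r = 168 (r = 24*7 = 168)
r*21 = 168*21 = 3528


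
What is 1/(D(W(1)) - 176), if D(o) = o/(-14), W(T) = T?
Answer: -14/2465 ≈ -0.0056795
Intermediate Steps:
D(o) = -o/14 (D(o) = o*(-1/14) = -o/14)
1/(D(W(1)) - 176) = 1/(-1/14*1 - 176) = 1/(-1/14 - 176) = 1/(-2465/14) = -14/2465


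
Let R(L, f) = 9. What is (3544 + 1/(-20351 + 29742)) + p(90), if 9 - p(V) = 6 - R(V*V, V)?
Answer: 33394397/9391 ≈ 3556.0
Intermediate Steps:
p(V) = 12 (p(V) = 9 - (6 - 1*9) = 9 - (6 - 9) = 9 - 1*(-3) = 9 + 3 = 12)
(3544 + 1/(-20351 + 29742)) + p(90) = (3544 + 1/(-20351 + 29742)) + 12 = (3544 + 1/9391) + 12 = 33281705/9391 + 12 = 33394397/9391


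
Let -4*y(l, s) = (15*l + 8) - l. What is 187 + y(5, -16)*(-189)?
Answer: 7745/2 ≈ 3872.5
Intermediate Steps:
y(l, s) = -2 - 7*l/2 (y(l, s) = -((15*l + 8) - l)/4 = -((8 + 15*l) - l)/4 = -(8 + 14*l)/4 = -2 - 7*l/2)
187 + y(5, -16)*(-189) = 187 + (-2 - 7/2*5)*(-189) = 187 + (-2 - 35/2)*(-189) = 187 - 39/2*(-189) = 187 + 7371/2 = 7745/2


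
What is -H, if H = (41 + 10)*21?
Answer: -1071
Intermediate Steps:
H = 1071 (H = 51*21 = 1071)
-H = -1*1071 = -1071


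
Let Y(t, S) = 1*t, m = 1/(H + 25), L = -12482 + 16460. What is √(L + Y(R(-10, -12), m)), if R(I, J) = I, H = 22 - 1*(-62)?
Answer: 8*√62 ≈ 62.992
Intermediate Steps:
H = 84 (H = 22 + 62 = 84)
L = 3978
m = 1/109 (m = 1/(84 + 25) = 1/109 ≈ 0.0091743)
Y(t, S) = t
√(L + Y(R(-10, -12), m)) = √(3978 - 10) = √3968 = 8*√62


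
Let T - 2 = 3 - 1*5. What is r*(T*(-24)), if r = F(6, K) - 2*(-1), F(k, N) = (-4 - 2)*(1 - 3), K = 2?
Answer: 0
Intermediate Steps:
T = 0 (T = 2 + (3 - 1*5) = 2 + (3 - 5) = 2 - 2 = 0)
F(k, N) = 12 (F(k, N) = -6*(-2) = 12)
r = 14 (r = 12 - 2*(-1) = 12 + 2 = 14)
r*(T*(-24)) = 14*(0*(-24)) = 14*0 = 0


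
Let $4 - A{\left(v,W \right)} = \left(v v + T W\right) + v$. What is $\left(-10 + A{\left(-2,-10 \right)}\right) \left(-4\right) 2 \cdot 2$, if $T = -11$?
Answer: $1888$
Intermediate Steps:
$A{\left(v,W \right)} = 4 - v - v^{2} + 11 W$ ($A{\left(v,W \right)} = 4 - \left(\left(v v - 11 W\right) + v\right) = 4 - \left(\left(v^{2} - 11 W\right) + v\right) = 4 - \left(v + v^{2} - 11 W\right) = 4 - v - v^{2} + 11 W$)
$\left(-10 + A{\left(-2,-10 \right)}\right) \left(-4\right) 2 \cdot 2 = \left(-10 + \left(4 - -2 - \left(-2\right)^{2} + 11 \left(-10\right)\right)\right) \left(-4\right) 2 \cdot 2 = \left(-10 + \left(4 + 2 - 4 - 110\right)\right) \left(\left(-8\right) 2\right) = \left(-10 + \left(4 + 2 - 4 - 110\right)\right) \left(-16\right) = \left(-10 - 108\right) \left(-16\right) = \left(-118\right) \left(-16\right) = 1888$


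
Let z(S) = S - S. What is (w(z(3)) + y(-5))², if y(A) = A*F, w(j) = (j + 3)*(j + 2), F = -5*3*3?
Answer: 53361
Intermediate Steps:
z(S) = 0
F = -45 (F = -15*3 = -45)
w(j) = (2 + j)*(3 + j) (w(j) = (3 + j)*(2 + j) = (2 + j)*(3 + j))
y(A) = -45*A (y(A) = A*(-45) = -45*A)
(w(z(3)) + y(-5))² = ((6 + 0² + 5*0) - 45*(-5))² = ((6 + 0 + 0) + 225)² = (6 + 225)² = 231² = 53361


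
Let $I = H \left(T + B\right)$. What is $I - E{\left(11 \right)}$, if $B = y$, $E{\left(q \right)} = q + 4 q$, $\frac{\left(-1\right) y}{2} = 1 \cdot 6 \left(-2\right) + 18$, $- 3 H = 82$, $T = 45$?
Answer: $-957$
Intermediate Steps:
$H = - \frac{82}{3}$ ($H = \left(- \frac{1}{3}\right) 82 = - \frac{82}{3} \approx -27.333$)
$y = -12$ ($y = - 2 \left(1 \cdot 6 \left(-2\right) + 18\right) = - 2 \left(6 \left(-2\right) + 18\right) = - 2 \left(-12 + 18\right) = \left(-2\right) 6 = -12$)
$E{\left(q \right)} = 5 q$
$B = -12$
$I = -902$ ($I = - \frac{82 \left(45 - 12\right)}{3} = \left(- \frac{82}{3}\right) 33 = -902$)
$I - E{\left(11 \right)} = -902 - 5 \cdot 11 = -902 - 55 = -957$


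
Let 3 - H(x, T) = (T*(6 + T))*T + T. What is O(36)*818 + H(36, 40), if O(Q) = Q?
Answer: -44189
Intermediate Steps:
H(x, T) = 3 - T - T²*(6 + T) (H(x, T) = 3 - ((T*(6 + T))*T + T) = 3 - (T²*(6 + T) + T) = 3 - (T + T²*(6 + T)) = 3 + (-T - T²*(6 + T)) = 3 - T - T²*(6 + T))
O(36)*818 + H(36, 40) = 36*818 + (3 - 1*40 - 1*40³ - 6*40²) = 29448 + (3 - 40 - 1*64000 - 6*1600) = 29448 + (3 - 40 - 64000 - 9600) = 29448 - 73637 = -44189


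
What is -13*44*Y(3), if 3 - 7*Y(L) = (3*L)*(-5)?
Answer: -27456/7 ≈ -3922.3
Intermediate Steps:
Y(L) = 3/7 + 15*L/7 (Y(L) = 3/7 - 3*L*(-5)/7 = 3/7 - (-15)*L/7 = 3/7 + 15*L/7)
-13*44*Y(3) = -13*44*(3/7 + (15/7)*3) = -572*(3/7 + 45/7) = -572*48/7 = -1*27456/7 = -27456/7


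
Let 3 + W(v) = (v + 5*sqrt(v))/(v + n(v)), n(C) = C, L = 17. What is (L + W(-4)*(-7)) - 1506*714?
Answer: -2150499/2 + 35*I/4 ≈ -1.0753e+6 + 8.75*I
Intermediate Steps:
W(v) = -3 + (v + 5*sqrt(v))/(2*v) (W(v) = -3 + (v + 5*sqrt(v))/(v + v) = -3 + (v + 5*sqrt(v))/((2*v)) = -3 + (v + 5*sqrt(v))*(1/(2*v)) = -3 + (v + 5*sqrt(v))/(2*v))
(L + W(-4)*(-7)) - 1506*714 = (17 + (-5/2 + 5/(2*sqrt(-4)))*(-7)) - 1506*714 = (17 + (-5/2 + 5*(-I/2)/2)*(-7)) - 1075284 = (17 + (-5/2 - 5*I/4)*(-7)) - 1075284 = (17 + (35/2 + 35*I/4)) - 1075284 = (69/2 + 35*I/4) - 1075284 = -2150499/2 + 35*I/4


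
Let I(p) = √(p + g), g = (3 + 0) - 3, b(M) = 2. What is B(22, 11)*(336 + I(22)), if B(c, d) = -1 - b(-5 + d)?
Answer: -1008 - 3*√22 ≈ -1022.1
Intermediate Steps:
g = 0 (g = 3 - 3 = 0)
B(c, d) = -3 (B(c, d) = -1 - 1*2 = -1 - 2 = -3)
I(p) = √p (I(p) = √(p + 0) = √p)
B(22, 11)*(336 + I(22)) = -3*(336 + √22) = -1008 - 3*√22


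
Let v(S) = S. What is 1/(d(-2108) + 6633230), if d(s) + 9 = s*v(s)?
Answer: 1/11076885 ≈ 9.0278e-8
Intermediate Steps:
d(s) = -9 + s**2 (d(s) = -9 + s*s = -9 + s**2)
1/(d(-2108) + 6633230) = 1/((-9 + (-2108)**2) + 6633230) = 1/((-9 + 4443664) + 6633230) = 1/(4443655 + 6633230) = 1/11076885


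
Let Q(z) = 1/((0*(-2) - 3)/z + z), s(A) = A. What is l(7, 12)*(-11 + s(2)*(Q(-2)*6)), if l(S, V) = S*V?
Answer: -2940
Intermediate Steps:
Q(z) = 1/(z - 3/z) (Q(z) = 1/((0 - 3)/z + z) = 1/(-3/z + z) = 1/(z - 3/z))
l(7, 12)*(-11 + s(2)*(Q(-2)*6)) = (7*12)*(-11 + 2*(-2/(-3 + (-2)²)*6)) = 84*(-11 + 2*(-2/(-3 + 4)*6)) = 84*(-11 + 2*(-2/1*6)) = 84*(-11 + 2*(-2*1*6)) = 84*(-11 + 2*(-2*6)) = 84*(-11 + 2*(-12)) = 84*(-11 - 24) = 84*(-35) = -2940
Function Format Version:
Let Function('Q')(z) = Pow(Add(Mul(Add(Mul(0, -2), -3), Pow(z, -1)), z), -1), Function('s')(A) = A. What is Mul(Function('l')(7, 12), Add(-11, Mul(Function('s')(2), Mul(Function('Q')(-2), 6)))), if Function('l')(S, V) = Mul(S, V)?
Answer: -2940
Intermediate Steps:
Function('Q')(z) = Pow(Add(z, Mul(-3, Pow(z, -1))), -1) (Function('Q')(z) = Pow(Add(Mul(Add(0, -3), Pow(z, -1)), z), -1) = Pow(Add(Mul(-3, Pow(z, -1)), z), -1) = Pow(Add(z, Mul(-3, Pow(z, -1))), -1))
Mul(Function('l')(7, 12), Add(-11, Mul(Function('s')(2), Mul(Function('Q')(-2), 6)))) = Mul(Mul(7, 12), Add(-11, Mul(2, Mul(Mul(-2, Pow(Add(-3, Pow(-2, 2)), -1)), 6)))) = Mul(84, Add(-11, Mul(2, Mul(Mul(-2, Pow(Add(-3, 4), -1)), 6)))) = Mul(84, Add(-11, Mul(2, Mul(Mul(-2, Pow(1, -1)), 6)))) = Mul(84, Add(-11, Mul(2, Mul(Mul(-2, 1), 6)))) = Mul(84, Add(-11, Mul(2, Mul(-2, 6)))) = Mul(84, Add(-11, Mul(2, -12))) = Mul(84, Add(-11, -24)) = Mul(84, -35) = -2940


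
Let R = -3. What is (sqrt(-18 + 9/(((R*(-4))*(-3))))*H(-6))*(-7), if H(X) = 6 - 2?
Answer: -14*I*sqrt(73) ≈ -119.62*I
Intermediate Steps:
H(X) = 4
(sqrt(-18 + 9/(((R*(-4))*(-3))))*H(-6))*(-7) = (sqrt(-18 + 9/((-3*(-4)*(-3))))*4)*(-7) = (sqrt(-18 + 9/((12*(-3))))*4)*(-7) = (sqrt(-18 + 9/(-36))*4)*(-7) = (sqrt(-18 + 9*(-1/36))*4)*(-7) = (sqrt(-18 - 1/4)*4)*(-7) = (sqrt(-73/4)*4)*(-7) = ((I*sqrt(73)/2)*4)*(-7) = (2*I*sqrt(73))*(-7) = -14*I*sqrt(73)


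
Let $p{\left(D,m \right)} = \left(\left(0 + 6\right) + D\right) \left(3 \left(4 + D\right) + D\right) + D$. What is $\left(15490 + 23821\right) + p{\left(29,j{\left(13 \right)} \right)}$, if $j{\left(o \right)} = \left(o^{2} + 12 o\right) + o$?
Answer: $43820$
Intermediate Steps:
$j{\left(o \right)} = o^{2} + 13 o$
$p{\left(D,m \right)} = D + \left(6 + D\right) \left(12 + 4 D\right)$ ($p{\left(D,m \right)} = \left(6 + D\right) \left(\left(12 + 3 D\right) + D\right) + D = \left(6 + D\right) \left(12 + 4 D\right) + D = D + \left(6 + D\right) \left(12 + 4 D\right)$)
$\left(15490 + 23821\right) + p{\left(29,j{\left(13 \right)} \right)} = \left(15490 + 23821\right) + \left(72 + 4 \cdot 29^{2} + 37 \cdot 29\right) = 39311 + \left(72 + 4 \cdot 841 + 1073\right) = 39311 + \left(72 + 3364 + 1073\right) = 39311 + 4509 = 43820$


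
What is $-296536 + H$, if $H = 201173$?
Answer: $-95363$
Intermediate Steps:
$-296536 + H = -296536 + 201173 = -95363$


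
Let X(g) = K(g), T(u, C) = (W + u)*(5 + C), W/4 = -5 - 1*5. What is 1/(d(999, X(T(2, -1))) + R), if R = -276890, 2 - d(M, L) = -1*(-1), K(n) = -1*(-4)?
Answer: -1/276889 ≈ -3.6116e-6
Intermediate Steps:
W = -40 (W = 4*(-5 - 1*5) = 4*(-5 - 5) = 4*(-10) = -40)
T(u, C) = (-40 + u)*(5 + C)
K(n) = 4
X(g) = 4
d(M, L) = 1 (d(M, L) = 2 - (-1)*(-1) = 2 - 1*1 = 2 - 1 = 1)
1/(d(999, X(T(2, -1))) + R) = 1/(1 - 276890) = 1/(-276889) = -1/276889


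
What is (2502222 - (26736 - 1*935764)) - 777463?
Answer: 2633787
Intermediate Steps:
(2502222 - (26736 - 1*935764)) - 777463 = (2502222 - (26736 - 935764)) - 777463 = (2502222 - 1*(-909028)) - 777463 = (2502222 + 909028) - 777463 = 3411250 - 777463 = 2633787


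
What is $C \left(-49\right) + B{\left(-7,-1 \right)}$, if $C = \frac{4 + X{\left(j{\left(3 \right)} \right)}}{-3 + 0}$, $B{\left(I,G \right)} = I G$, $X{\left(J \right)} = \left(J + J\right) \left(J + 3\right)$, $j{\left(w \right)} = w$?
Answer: $\frac{1981}{3} \approx 660.33$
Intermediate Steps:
$X{\left(J \right)} = 2 J \left(3 + J\right)$
$B{\left(I,G \right)} = G I$
$C = - \frac{40}{3}$ ($C = \frac{4 + 2 \cdot 3 \left(3 + 3\right)}{-3 + 0} = \frac{4 + 2 \cdot 3 \cdot 6}{-3} = \left(4 + 36\right) \left(- \frac{1}{3}\right) = 40 \left(- \frac{1}{3}\right) = - \frac{40}{3} \approx -13.333$)
$C \left(-49\right) + B{\left(-7,-1 \right)} = \left(- \frac{40}{3}\right) \left(-49\right) - -7 = \frac{1960}{3} + 7 = \frac{1981}{3}$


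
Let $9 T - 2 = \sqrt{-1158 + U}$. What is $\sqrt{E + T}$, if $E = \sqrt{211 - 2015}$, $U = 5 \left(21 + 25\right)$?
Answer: $\frac{\sqrt{2 + 4 i \sqrt{58} + 18 i \sqrt{451}}}{3} \approx 4.8001 + 4.7769 i$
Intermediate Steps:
$U = 230$ ($U = 5 \cdot 46 = 230$)
$T = \frac{2}{9} + \frac{4 i \sqrt{58}}{9}$ ($T = \frac{2}{9} + \frac{\sqrt{-1158 + 230}}{9} = \frac{2}{9} + \frac{\sqrt{-928}}{9} = \frac{2}{9} + \frac{4 i \sqrt{58}}{9} \approx 0.22222 + 3.3848 i$)
$E = 2 i \sqrt{451}$ ($E = \sqrt{-1804} = 2 i \sqrt{451} \approx 42.474 i$)
$\sqrt{E + T} = \sqrt{2 i \sqrt{451} + \left(\frac{2}{9} + \frac{4 i \sqrt{58}}{9}\right)} = \sqrt{\frac{2}{9} + 2 i \sqrt{451} + \frac{4 i \sqrt{58}}{9}}$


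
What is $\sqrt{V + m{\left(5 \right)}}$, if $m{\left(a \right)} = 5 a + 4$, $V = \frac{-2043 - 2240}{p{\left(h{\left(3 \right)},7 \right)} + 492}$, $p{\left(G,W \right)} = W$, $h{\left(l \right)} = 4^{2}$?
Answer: $\frac{6 \sqrt{141217}}{499} \approx 4.5185$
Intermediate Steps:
$h{\left(l \right)} = 16$
$V = - \frac{4283}{499}$ ($V = \frac{-2043 - 2240}{7 + 492} = - \frac{4283}{499} \approx -8.5832$)
$m{\left(a \right)} = 4 + 5 a$
$\sqrt{V + m{\left(5 \right)}} = \sqrt{- \frac{4283}{499} + \left(4 + 5 \cdot 5\right)} = \sqrt{- \frac{4283}{499} + \left(4 + 25\right)} = \sqrt{- \frac{4283}{499} + 29} = \sqrt{\frac{10188}{499}} = \frac{6 \sqrt{141217}}{499}$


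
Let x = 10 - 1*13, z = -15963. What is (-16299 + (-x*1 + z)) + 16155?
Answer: -16104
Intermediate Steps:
x = -3 (x = 10 - 13 = -3)
(-16299 + (-x*1 + z)) + 16155 = (-16299 + (-1*(-3)*1 - 15963)) + 16155 = (-16299 + (3*1 - 15963)) + 16155 = (-16299 + (3 - 15963)) + 16155 = (-16299 - 15960) + 16155 = -32259 + 16155 = -16104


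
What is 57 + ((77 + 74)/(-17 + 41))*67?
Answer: 11485/24 ≈ 478.54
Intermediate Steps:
57 + ((77 + 74)/(-17 + 41))*67 = 57 + (151/24)*67 = 57 + 10117/24 = 11485/24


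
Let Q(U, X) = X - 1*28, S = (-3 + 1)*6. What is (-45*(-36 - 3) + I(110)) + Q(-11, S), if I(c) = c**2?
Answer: 13815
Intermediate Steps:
S = -12 (S = -2*6 = -12)
Q(U, X) = -28 + X (Q(U, X) = X - 28 = -28 + X)
(-45*(-36 - 3) + I(110)) + Q(-11, S) = (-45*(-36 - 3) + 110**2) + (-28 - 12) = (-45*(-39) + 12100) - 40 = (1755 + 12100) - 40 = 13855 - 40 = 13815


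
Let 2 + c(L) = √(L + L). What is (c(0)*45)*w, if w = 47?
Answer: -4230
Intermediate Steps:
c(L) = -2 + √2*√L (c(L) = -2 + √(L + L) = -2 + √(2*L) = -2 + √2*√L)
(c(0)*45)*w = ((-2 + √2*√0)*45)*47 = ((-2 + √2*0)*45)*47 = ((-2 + 0)*45)*47 = -2*45*47 = -90*47 = -4230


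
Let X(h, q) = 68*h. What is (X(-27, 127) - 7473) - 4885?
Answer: -14194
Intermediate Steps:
(X(-27, 127) - 7473) - 4885 = (68*(-27) - 7473) - 4885 = (-1836 - 7473) - 4885 = -9309 - 4885 = -14194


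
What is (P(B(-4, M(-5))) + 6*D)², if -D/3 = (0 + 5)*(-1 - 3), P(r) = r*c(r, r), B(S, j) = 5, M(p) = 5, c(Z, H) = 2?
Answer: 136900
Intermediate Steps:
P(r) = 2*r (P(r) = r*2 = 2*r)
D = 60 (D = -3*(0 + 5)*(-1 - 3) = -15*(-4) = -3*(-20) = 60)
(P(B(-4, M(-5))) + 6*D)² = (2*5 + 6*60)² = (10 + 360)² = 370² = 136900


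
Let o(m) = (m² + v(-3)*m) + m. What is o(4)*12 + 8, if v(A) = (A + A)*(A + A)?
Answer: 1976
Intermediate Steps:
v(A) = 4*A² (v(A) = (2*A)*(2*A) = 4*A²)
o(m) = m² + 37*m (o(m) = (m² + (4*(-3)²)*m) + m = (m² + (4*9)*m) + m = (m² + 36*m) + m = m² + 37*m)
o(4)*12 + 8 = (4*(37 + 4))*12 + 8 = (4*41)*12 + 8 = 164*12 + 8 = 1968 + 8 = 1976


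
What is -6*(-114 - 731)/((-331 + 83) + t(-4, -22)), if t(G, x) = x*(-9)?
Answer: -507/5 ≈ -101.40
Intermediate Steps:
t(G, x) = -9*x
-6*(-114 - 731)/((-331 + 83) + t(-4, -22)) = -6*(-114 - 731)/((-331 + 83) - 9*(-22)) = -(-5070)/(-248 + 198) = -(-5070)/(-50) = -(-5070)*(-1)/50 = -6*169/10 = -507/5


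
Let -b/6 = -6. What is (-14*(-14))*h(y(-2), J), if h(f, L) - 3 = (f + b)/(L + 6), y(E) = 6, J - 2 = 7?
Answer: 5684/5 ≈ 1136.8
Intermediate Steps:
b = 36 (b = -6*(-6) = 36)
J = 9 (J = 2 + 7 = 9)
h(f, L) = 3 + (36 + f)/(6 + L) (h(f, L) = 3 + (f + 36)/(L + 6) = 3 + (36 + f)/(6 + L))
(-14*(-14))*h(y(-2), J) = (-14*(-14))*((54 + 6 + 3*9)/(6 + 9)) = 196*((54 + 6 + 27)/15) = 196*((1/15)*87) = 196*(29/5) = 5684/5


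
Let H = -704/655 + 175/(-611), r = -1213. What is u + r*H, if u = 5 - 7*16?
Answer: 617982862/400205 ≈ 1544.2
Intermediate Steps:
u = -107 (u = 5 - 112 = -107)
H = -544769/400205 (H = -704*1/655 + 175*(-1/611) = -704/655 - 175/611 = -544769/400205 ≈ -1.3612)
u + r*H = -107 - 1213*(-544769/400205) = -107 + 660804797/400205 = 617982862/400205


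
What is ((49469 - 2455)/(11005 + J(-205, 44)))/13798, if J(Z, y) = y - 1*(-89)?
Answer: 23507/76841062 ≈ 0.00030592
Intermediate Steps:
J(Z, y) = 89 + y (J(Z, y) = y + 89 = 89 + y)
((49469 - 2455)/(11005 + J(-205, 44)))/13798 = ((49469 - 2455)/(11005 + (89 + 44)))/13798 = (47014/(11005 + 133))*(1/13798) = (47014/11138)*(1/13798) = (47014*(1/11138))*(1/13798) = (23507/5569)*(1/13798) = 23507/76841062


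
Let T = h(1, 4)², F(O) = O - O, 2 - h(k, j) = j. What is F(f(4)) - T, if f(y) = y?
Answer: -4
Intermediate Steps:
h(k, j) = 2 - j
F(O) = 0
T = 4 (T = (2 - 1*4)² = (2 - 4)² = (-2)² = 4)
F(f(4)) - T = 0 - 1*4 = 0 - 4 = -4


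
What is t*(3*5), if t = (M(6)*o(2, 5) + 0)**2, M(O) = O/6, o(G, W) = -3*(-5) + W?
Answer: 6000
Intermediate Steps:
o(G, W) = 15 + W
M(O) = O/6 (M(O) = O*(1/6) = O/6)
t = 400 (t = (((1/6)*6)*(15 + 5) + 0)**2 = (1*20 + 0)**2 = (20 + 0)**2 = 20**2 = 400)
t*(3*5) = 400*(3*5) = 400*15 = 6000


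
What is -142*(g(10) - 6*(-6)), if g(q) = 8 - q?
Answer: -4828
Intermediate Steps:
-142*(g(10) - 6*(-6)) = -142*((8 - 1*10) - 6*(-6)) = -142*((8 - 10) + 36) = -142*(-2 + 36) = -142*34 = -4828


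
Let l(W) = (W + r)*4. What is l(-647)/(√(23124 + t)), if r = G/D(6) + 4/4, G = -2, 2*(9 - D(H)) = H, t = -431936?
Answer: 3878*I*√102203/306609 ≈ 4.0435*I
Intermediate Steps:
D(H) = 9 - H/2
r = ⅔ (r = -2/(9 - ½*6) + 4/4 = -2/(9 - 3) + 4*(¼) = -2/6 + 1 = -2*⅙ + 1 = -⅓ + 1 = ⅔ ≈ 0.66667)
l(W) = 8/3 + 4*W (l(W) = (W + ⅔)*4 = (⅔ + W)*4 = 8/3 + 4*W)
l(-647)/(√(23124 + t)) = (8/3 + 4*(-647))/(√(23124 - 431936)) = (8/3 - 2588)/(√(-408812)) = -7756*(-I*√102203/204406)/3 = -(-3878)*I*√102203/306609 = 3878*I*√102203/306609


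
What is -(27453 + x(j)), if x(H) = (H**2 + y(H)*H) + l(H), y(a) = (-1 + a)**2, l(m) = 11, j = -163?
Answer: 4330015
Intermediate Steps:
x(H) = 11 + H**2 + H*(-1 + H)**2 (x(H) = (H**2 + (-1 + H)**2*H) + 11 = (H**2 + H*(-1 + H)**2) + 11 = 11 + H**2 + H*(-1 + H)**2)
-(27453 + x(j)) = -(27453 + (11 - 163 + (-163)**3 - 1*(-163)**2)) = -(27453 + (11 - 163 - 4330747 - 1*26569)) = -(27453 + (11 - 163 - 4330747 - 26569)) = -(27453 - 4357468) = -1*(-4330015) = 4330015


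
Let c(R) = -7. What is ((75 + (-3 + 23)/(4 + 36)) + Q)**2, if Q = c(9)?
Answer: 18769/4 ≈ 4692.3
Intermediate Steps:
Q = -7
((75 + (-3 + 23)/(4 + 36)) + Q)**2 = ((75 + (-3 + 23)/(4 + 36)) - 7)**2 = ((75 + 20/40) - 7)**2 = ((75 + 20*(1/40)) - 7)**2 = ((75 + 1/2) - 7)**2 = (151/2 - 7)**2 = (137/2)**2 = 18769/4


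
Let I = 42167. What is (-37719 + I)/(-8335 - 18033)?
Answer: -139/824 ≈ -0.16869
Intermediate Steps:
(-37719 + I)/(-8335 - 18033) = (-37719 + 42167)/(-8335 - 18033) = 4448/(-26368) = 4448*(-1/26368) = -139/824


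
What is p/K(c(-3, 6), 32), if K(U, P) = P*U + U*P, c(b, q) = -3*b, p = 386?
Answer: 193/288 ≈ 0.67014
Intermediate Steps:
K(U, P) = 2*P*U (K(U, P) = P*U + P*U = 2*P*U)
p/K(c(-3, 6), 32) = 386/((2*32*(-3*(-3)))) = 386/((2*32*9)) = 386/576 = 386*(1/576) = 193/288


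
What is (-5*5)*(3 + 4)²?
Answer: -1225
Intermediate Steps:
(-5*5)*(3 + 4)² = -25*7² = -25*49 = -1225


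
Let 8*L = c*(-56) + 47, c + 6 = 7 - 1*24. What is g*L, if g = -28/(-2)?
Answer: 9345/4 ≈ 2336.3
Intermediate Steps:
c = -23 (c = -6 + (7 - 1*24) = -6 + (7 - 24) = -6 - 17 = -23)
L = 1335/8 (L = (-23*(-56) + 47)/8 = (1288 + 47)/8 = (⅛)*1335 = 1335/8 ≈ 166.88)
g = 14 (g = -28*(-½) = 14)
g*L = 14*(1335/8) = 9345/4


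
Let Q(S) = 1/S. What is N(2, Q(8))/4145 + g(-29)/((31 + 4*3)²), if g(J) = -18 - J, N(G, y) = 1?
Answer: 47444/7664105 ≈ 0.0061904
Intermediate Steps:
Q(S) = 1/S
N(2, Q(8))/4145 + g(-29)/((31 + 4*3)²) = 1/4145 + (-18 - 1*(-29))/((31 + 4*3)²) = 1*(1/4145) + (-18 + 29)/((31 + 12)²) = 1/4145 + 11/(43²) = 1/4145 + 11/1849 = 47444/7664105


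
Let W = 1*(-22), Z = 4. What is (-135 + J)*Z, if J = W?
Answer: -628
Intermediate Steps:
W = -22
J = -22
(-135 + J)*Z = (-135 - 22)*4 = -157*4 = -628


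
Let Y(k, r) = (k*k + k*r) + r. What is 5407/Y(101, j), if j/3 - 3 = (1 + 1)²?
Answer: 5407/12343 ≈ 0.43806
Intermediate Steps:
j = 21 (j = 9 + 3*(1 + 1)² = 9 + 3*2² = 9 + 3*4 = 9 + 12 = 21)
Y(k, r) = r + k² + k*r (Y(k, r) = (k² + k*r) + r = r + k² + k*r)
5407/Y(101, j) = 5407/(21 + 101² + 101*21) = 5407/(21 + 10201 + 2121) = 5407/12343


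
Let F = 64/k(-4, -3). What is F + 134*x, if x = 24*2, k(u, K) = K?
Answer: 19232/3 ≈ 6410.7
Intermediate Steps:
x = 48
F = -64/3 (F = 64/(-3) = 64*(-⅓) = -64/3 ≈ -21.333)
F + 134*x = -64/3 + 134*48 = -64/3 + 6432 = 19232/3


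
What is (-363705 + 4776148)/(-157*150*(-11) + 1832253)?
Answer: 4412443/2091303 ≈ 2.1099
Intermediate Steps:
(-363705 + 4776148)/(-157*150*(-11) + 1832253) = 4412443/(-23550*(-11) + 1832253) = 4412443/(259050 + 1832253) = 4412443/2091303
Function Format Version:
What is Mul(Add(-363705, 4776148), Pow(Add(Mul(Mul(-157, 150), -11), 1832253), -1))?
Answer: Rational(4412443, 2091303) ≈ 2.1099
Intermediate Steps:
Mul(Add(-363705, 4776148), Pow(Add(Mul(Mul(-157, 150), -11), 1832253), -1)) = Mul(4412443, Pow(Add(Mul(-23550, -11), 1832253), -1)) = Mul(4412443, Pow(Add(259050, 1832253), -1)) = Mul(4412443, Pow(2091303, -1)) = Mul(4412443, Rational(1, 2091303)) = Rational(4412443, 2091303)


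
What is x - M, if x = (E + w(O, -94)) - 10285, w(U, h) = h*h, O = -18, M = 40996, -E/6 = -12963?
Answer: 35333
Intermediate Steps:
E = 77778 (E = -6*(-12963) = 77778)
w(U, h) = h²
x = 76329 (x = (77778 + (-94)²) - 10285 = (77778 + 8836) - 10285 = 86614 - 10285 = 76329)
x - M = 76329 - 1*40996 = 76329 - 40996 = 35333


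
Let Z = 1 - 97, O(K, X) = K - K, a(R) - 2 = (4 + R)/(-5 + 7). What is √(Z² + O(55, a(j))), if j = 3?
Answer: 96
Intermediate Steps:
a(R) = 4 + R/2 (a(R) = 2 + (4 + R)/(-5 + 7) = 2 + (4 + R)/2 = 2 + (4 + R)*(½) = 2 + (2 + R/2) = 4 + R/2)
O(K, X) = 0
Z = -96
√(Z² + O(55, a(j))) = √((-96)² + 0) = √(9216 + 0) = √9216 = 96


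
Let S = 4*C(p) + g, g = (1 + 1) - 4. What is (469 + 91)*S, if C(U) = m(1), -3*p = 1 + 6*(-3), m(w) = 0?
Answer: -1120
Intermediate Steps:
p = 17/3 (p = -(1 + 6*(-3))/3 = -(1 - 18)/3 = -1/3*(-17) = 17/3 ≈ 5.6667)
C(U) = 0
g = -2 (g = 2 - 4 = -2)
S = -2 (S = 4*0 - 2 = 0 - 2 = -2)
(469 + 91)*S = (469 + 91)*(-2) = 560*(-2) = -1120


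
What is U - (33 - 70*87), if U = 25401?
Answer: 31458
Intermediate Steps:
U - (33 - 70*87) = 25401 - (33 - 70*87) = 25401 - (33 - 6090) = 25401 - 1*(-6057) = 25401 + 6057 = 31458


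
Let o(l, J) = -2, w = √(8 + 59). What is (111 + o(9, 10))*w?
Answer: 109*√67 ≈ 892.20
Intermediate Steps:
w = √67 ≈ 8.1853
(111 + o(9, 10))*w = (111 - 2)*√67 = 109*√67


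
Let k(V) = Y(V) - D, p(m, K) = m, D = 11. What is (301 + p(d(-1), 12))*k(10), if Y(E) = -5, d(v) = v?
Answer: -4800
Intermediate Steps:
k(V) = -16 (k(V) = -5 - 1*11 = -5 - 11 = -16)
(301 + p(d(-1), 12))*k(10) = (301 - 1)*(-16) = 300*(-16) = -4800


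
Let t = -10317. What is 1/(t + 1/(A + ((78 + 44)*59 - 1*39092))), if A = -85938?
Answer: -117832/1215672745 ≈ -9.6927e-5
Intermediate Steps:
1/(t + 1/(A + ((78 + 44)*59 - 1*39092))) = 1/(-10317 + 1/(-85938 + ((78 + 44)*59 - 1*39092))) = 1/(-10317 + 1/(-85938 + (122*59 - 39092))) = 1/(-10317 + 1/(-85938 + (7198 - 39092))) = 1/(-10317 + 1/(-85938 - 31894)) = 1/(-10317 + 1/(-117832)) = 1/(-10317 - 1/117832) = 1/(-1215672745/117832) = -117832/1215672745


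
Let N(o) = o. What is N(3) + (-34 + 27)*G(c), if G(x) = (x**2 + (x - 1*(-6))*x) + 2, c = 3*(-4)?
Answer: -1523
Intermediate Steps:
c = -12
G(x) = 2 + x**2 + x*(6 + x) (G(x) = (x**2 + (x + 6)*x) + 2 = (x**2 + (6 + x)*x) + 2 = (x**2 + x*(6 + x)) + 2 = 2 + x**2 + x*(6 + x))
N(3) + (-34 + 27)*G(c) = 3 + (-34 + 27)*(2 + 2*(-12)**2 + 6*(-12)) = 3 - 7*(2 + 2*144 - 72) = 3 - 7*(2 + 288 - 72) = 3 - 7*218 = 3 - 1526 = -1523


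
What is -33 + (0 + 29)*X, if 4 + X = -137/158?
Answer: -27515/158 ≈ -174.15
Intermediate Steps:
X = -769/158 (X = -4 - 137/158 = -769/158 ≈ -4.8671)
-33 + (0 + 29)*X = -33 + (0 + 29)*(-769/158) = -33 + 29*(-769/158) = -33 - 22301/158 = -27515/158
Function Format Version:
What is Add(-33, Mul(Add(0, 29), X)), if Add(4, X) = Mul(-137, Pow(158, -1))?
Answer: Rational(-27515, 158) ≈ -174.15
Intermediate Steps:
X = Rational(-769, 158) (X = Add(-4, Mul(-137, Pow(158, -1))) = Add(-4, Mul(-137, Rational(1, 158))) = Add(-4, Rational(-137, 158)) = Rational(-769, 158) ≈ -4.8671)
Add(-33, Mul(Add(0, 29), X)) = Add(-33, Mul(Add(0, 29), Rational(-769, 158))) = Add(-33, Mul(29, Rational(-769, 158))) = Add(-33, Rational(-22301, 158)) = Rational(-27515, 158)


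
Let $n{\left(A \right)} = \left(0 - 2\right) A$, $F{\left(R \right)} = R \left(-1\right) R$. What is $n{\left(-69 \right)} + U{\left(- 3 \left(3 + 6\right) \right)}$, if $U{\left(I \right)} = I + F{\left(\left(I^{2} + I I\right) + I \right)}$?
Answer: $-2047650$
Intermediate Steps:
$F{\left(R \right)} = - R^{2}$ ($F{\left(R \right)} = - R R = - R^{2}$)
$n{\left(A \right)} = - 2 A$
$U{\left(I \right)} = I - \left(I + 2 I^{2}\right)^{2}$ ($U{\left(I \right)} = I - \left(\left(I^{2} + I I\right) + I\right)^{2} = I - \left(\left(I^{2} + I^{2}\right) + I\right)^{2} = I - \left(2 I^{2} + I\right)^{2} = I - \left(I + 2 I^{2}\right)^{2}$)
$n{\left(-69 \right)} + U{\left(- 3 \left(3 + 6\right) \right)} = \left(-2\right) \left(-69\right) + - 3 \left(3 + 6\right) \left(1 - - 3 \left(3 + 6\right) \left(1 + 2 \left(- 3 \left(3 + 6\right)\right)\right)^{2}\right) = 138 + \left(-3\right) 9 \left(1 - \left(-3\right) 9 \left(1 + 2 \left(\left(-3\right) 9\right)\right)^{2}\right) = 138 - 27 \left(1 - - 27 \left(1 + 2 \left(-27\right)\right)^{2}\right) = 138 - 27 \left(1 - - 27 \left(1 - 54\right)^{2}\right) = 138 - 27 \left(1 - - 27 \left(-53\right)^{2}\right) = 138 - 27 \left(1 - \left(-27\right) 2809\right) = 138 - 27 \left(1 + 75843\right) = 138 - 2047788 = -2047650$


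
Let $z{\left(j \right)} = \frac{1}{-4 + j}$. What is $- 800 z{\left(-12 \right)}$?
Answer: $50$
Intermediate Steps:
$- 800 z{\left(-12 \right)} = - \frac{800}{-4 - 12} = - \frac{800}{-16} = \left(-800\right) \left(- \frac{1}{16}\right) = 50$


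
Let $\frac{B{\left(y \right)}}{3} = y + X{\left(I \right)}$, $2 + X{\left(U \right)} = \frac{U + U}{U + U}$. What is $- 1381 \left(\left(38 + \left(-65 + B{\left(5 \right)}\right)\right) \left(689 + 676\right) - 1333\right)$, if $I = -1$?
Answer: $30116848$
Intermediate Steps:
$X{\left(U \right)} = -1$ ($X{\left(U \right)} = -2 + \frac{U + U}{U + U} = -2 + \frac{2 U}{2 U} = -2 + 2 U \frac{1}{2 U} = -2 + 1 = -1$)
$B{\left(y \right)} = -3 + 3 y$ ($B{\left(y \right)} = 3 \left(y - 1\right) = 3 \left(-1 + y\right) = -3 + 3 y$)
$- 1381 \left(\left(38 + \left(-65 + B{\left(5 \right)}\right)\right) \left(689 + 676\right) - 1333\right) = - 1381 \left(\left(38 + \left(-65 + \left(-3 + 3 \cdot 5\right)\right)\right) \left(689 + 676\right) - 1333\right) = - 1381 \left(\left(38 + \left(-65 + \left(-3 + 15\right)\right)\right) 1365 - 1333\right) = - 1381 \left(\left(38 + \left(-65 + 12\right)\right) 1365 - 1333\right) = - 1381 \left(\left(38 - 53\right) 1365 - 1333\right) = - 1381 \left(\left(-15\right) 1365 - 1333\right) = - 1381 \left(-20475 - 1333\right) = \left(-1381\right) \left(-21808\right) = 30116848$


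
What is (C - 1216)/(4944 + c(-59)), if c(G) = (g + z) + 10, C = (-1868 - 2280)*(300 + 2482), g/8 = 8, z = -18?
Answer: -1442619/625 ≈ -2308.2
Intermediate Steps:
g = 64 (g = 8*8 = 64)
C = -11539736 (C = -4148*2782 = -11539736)
c(G) = 56 (c(G) = (64 - 18) + 10 = 46 + 10 = 56)
(C - 1216)/(4944 + c(-59)) = (-11539736 - 1216)/(4944 + 56) = -11540952/5000 = -11540952*1/5000 = -1442619/625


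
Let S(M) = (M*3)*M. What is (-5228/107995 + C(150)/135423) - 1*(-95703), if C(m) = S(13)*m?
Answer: 155518282104829/1625000765 ≈ 95704.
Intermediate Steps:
S(M) = 3*M² (S(M) = (3*M)*M = 3*M²)
C(m) = 507*m (C(m) = (3*13²)*m = (3*169)*m = 507*m)
(-5228/107995 + C(150)/135423) - 1*(-95703) = (-5228/107995 + (507*150)/135423) - 1*(-95703) = (-5228*1/107995 + 76050*(1/135423)) + 95703 = (-5228/107995 + 8450/15047) + 95703 = 833892034/1625000765 + 95703 = 155518282104829/1625000765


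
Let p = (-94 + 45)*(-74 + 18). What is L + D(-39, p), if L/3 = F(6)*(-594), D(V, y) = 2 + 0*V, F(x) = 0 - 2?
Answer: 3566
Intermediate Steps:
F(x) = -2
p = 2744 (p = -49*(-56) = 2744)
D(V, y) = 2 (D(V, y) = 2 + 0 = 2)
L = 3564 (L = 3*(-2*(-594)) = 3*1188 = 3564)
L + D(-39, p) = 3564 + 2 = 3566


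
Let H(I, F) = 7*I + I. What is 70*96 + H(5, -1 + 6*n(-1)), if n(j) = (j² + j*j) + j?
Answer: 6760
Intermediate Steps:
n(j) = j + 2*j² (n(j) = (j² + j²) + j = 2*j² + j = j + 2*j²)
H(I, F) = 8*I
70*96 + H(5, -1 + 6*n(-1)) = 70*96 + 8*5 = 6720 + 40 = 6760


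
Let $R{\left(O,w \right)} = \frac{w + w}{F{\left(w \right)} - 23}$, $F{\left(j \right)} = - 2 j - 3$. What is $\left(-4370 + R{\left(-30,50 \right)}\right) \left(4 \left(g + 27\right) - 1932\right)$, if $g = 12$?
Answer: $\frac{163013120}{21} \approx 7.7625 \cdot 10^{6}$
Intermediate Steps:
$F{\left(j \right)} = -3 - 2 j$
$R{\left(O,w \right)} = \frac{2 w}{-26 - 2 w}$ ($R{\left(O,w \right)} = \frac{w + w}{\left(-3 - 2 w\right) - 23} = \frac{2 w}{-26 - 2 w}$)
$\left(-4370 + R{\left(-30,50 \right)}\right) \left(4 \left(g + 27\right) - 1932\right) = \left(-4370 - \frac{50}{13 + 50}\right) \left(4 \left(12 + 27\right) - 1932\right) = \left(-4370 - \frac{50}{63}\right) \left(4 \cdot 39 - 1932\right) = \left(-4370 - 50 \cdot \frac{1}{63}\right) \left(156 - 1932\right) = \left(-4370 - \frac{50}{63}\right) \left(-1776\right) = \left(- \frac{275360}{63}\right) \left(-1776\right) = \frac{163013120}{21}$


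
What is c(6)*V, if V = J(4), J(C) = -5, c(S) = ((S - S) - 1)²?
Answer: -5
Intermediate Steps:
c(S) = 1 (c(S) = (0 - 1)² = (-1)² = 1)
V = -5
c(6)*V = 1*(-5) = -5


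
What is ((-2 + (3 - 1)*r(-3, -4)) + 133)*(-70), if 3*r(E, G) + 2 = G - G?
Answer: -27230/3 ≈ -9076.7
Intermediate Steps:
r(E, G) = -2/3 (r(E, G) = -2/3 + (G - G)/3 = -2/3 + (1/3)*0 = -2/3 + 0 = -2/3)
((-2 + (3 - 1)*r(-3, -4)) + 133)*(-70) = ((-2 + (3 - 1)*(-2/3)) + 133)*(-70) = ((-2 + 2*(-2/3)) + 133)*(-70) = ((-2 - 4/3) + 133)*(-70) = (-10/3 + 133)*(-70) = (389/3)*(-70) = -27230/3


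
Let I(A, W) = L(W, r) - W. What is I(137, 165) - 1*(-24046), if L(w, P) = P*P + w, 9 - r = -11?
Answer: 24446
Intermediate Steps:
r = 20 (r = 9 - 1*(-11) = 9 + 11 = 20)
L(w, P) = w + P² (L(w, P) = P² + w = w + P²)
I(A, W) = 400 (I(A, W) = (W + 20²) - W = (W + 400) - W = (400 + W) - W = 400)
I(137, 165) - 1*(-24046) = 400 - 1*(-24046) = 400 + 24046 = 24446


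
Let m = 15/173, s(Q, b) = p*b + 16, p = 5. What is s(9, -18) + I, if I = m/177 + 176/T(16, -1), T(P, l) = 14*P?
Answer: -10462105/142898 ≈ -73.214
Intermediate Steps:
s(Q, b) = 16 + 5*b (s(Q, b) = 5*b + 16 = 16 + 5*b)
m = 15/173 (m = 15*(1/173) = 15/173 ≈ 0.086705)
I = 112347/142898 (I = (15/173)/177 + 176/((14*16)) = (15/173)*(1/177) + 176/224 = 5/10207 + 176*(1/224) = 5/10207 + 11/14 = 112347/142898 ≈ 0.78620)
s(9, -18) + I = (16 + 5*(-18)) + 112347/142898 = (16 - 90) + 112347/142898 = -74 + 112347/142898 = -10462105/142898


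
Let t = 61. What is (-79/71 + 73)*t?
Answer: 311344/71 ≈ 4385.1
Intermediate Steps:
(-79/71 + 73)*t = (-79/71 + 73)*61 = (5104/71)*61 = 311344/71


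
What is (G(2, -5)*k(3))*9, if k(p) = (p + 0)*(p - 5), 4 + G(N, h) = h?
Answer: 486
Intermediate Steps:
G(N, h) = -4 + h
k(p) = p*(-5 + p)
(G(2, -5)*k(3))*9 = ((-4 - 5)*(3*(-5 + 3)))*9 = -27*(-2)*9 = -9*(-6)*9 = 54*9 = 486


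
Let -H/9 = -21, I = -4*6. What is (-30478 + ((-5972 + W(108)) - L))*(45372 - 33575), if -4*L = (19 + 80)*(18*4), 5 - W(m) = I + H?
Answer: -410865916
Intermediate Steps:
I = -24
H = 189 (H = -9*(-21) = 189)
W(m) = -160 (W(m) = 5 - (-24 + 189) = 5 - 1*165 = 5 - 165 = -160)
L = -1782 (L = -(19 + 80)*18*4/4 = -99*72/4 = -¼*7128 = -1782)
(-30478 + ((-5972 + W(108)) - L))*(45372 - 33575) = (-30478 + ((-5972 - 160) - 1*(-1782)))*(45372 - 33575) = (-30478 + (-6132 + 1782))*11797 = (-30478 - 4350)*11797 = -34828*11797 = -410865916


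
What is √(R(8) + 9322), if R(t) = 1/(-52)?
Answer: √6301659/26 ≈ 96.550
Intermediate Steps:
R(t) = -1/52
√(R(8) + 9322) = √(-1/52 + 9322) = √(484743/52) = √6301659/26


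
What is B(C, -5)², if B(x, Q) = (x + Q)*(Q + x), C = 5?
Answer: 0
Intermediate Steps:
B(x, Q) = (Q + x)² (B(x, Q) = (Q + x)*(Q + x) = (Q + x)²)
B(C, -5)² = ((-5 + 5)²)² = (0²)² = 0² = 0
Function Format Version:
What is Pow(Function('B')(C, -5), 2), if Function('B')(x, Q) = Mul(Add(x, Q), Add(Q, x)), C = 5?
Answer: 0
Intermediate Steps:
Function('B')(x, Q) = Pow(Add(Q, x), 2) (Function('B')(x, Q) = Mul(Add(Q, x), Add(Q, x)) = Pow(Add(Q, x), 2))
Pow(Function('B')(C, -5), 2) = Pow(Pow(Add(-5, 5), 2), 2) = Pow(Pow(0, 2), 2) = Pow(0, 2) = 0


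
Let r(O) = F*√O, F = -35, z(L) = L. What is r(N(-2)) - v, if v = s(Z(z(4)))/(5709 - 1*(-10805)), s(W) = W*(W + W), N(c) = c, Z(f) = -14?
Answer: -196/8257 - 35*I*√2 ≈ -0.023737 - 49.497*I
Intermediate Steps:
s(W) = 2*W² (s(W) = W*(2*W) = 2*W²)
r(O) = -35*√O
v = 196/8257 (v = (2*(-14)²)/(5709 - 1*(-10805)) = (2*196)/(5709 + 10805) = 392/16514 = 392*(1/16514) = 196/8257 ≈ 0.023737)
r(N(-2)) - v = -35*I*√2 - 1*196/8257 = -35*I*√2 - 196/8257 = -196/8257 - 35*I*√2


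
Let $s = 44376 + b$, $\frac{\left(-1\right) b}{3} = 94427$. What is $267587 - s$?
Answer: $506492$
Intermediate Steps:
$b = -283281$ ($b = \left(-3\right) 94427 = -283281$)
$s = -238905$ ($s = 44376 - 283281 = -238905$)
$267587 - s = 267587 - -238905 = 267587 + 238905 = 506492$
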